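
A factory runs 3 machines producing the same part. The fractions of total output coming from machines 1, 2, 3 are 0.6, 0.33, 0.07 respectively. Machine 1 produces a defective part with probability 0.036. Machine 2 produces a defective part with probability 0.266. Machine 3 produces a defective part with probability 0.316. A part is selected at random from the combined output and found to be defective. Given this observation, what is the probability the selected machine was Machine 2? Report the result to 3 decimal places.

Posterior probability ≈ 0.668

Tabulate prior·likelihood by source: [1] prior 0.6, lik 0.036, product 0.02160; [2] prior 0.33, lik 0.266, product 0.08778; [3] prior 0.07, lik 0.316, product 0.02212.
Normalizing constant = 0.13150; the posterior for Machine 2 is its product over the sum, 0.08778/0.13150 = 0.668.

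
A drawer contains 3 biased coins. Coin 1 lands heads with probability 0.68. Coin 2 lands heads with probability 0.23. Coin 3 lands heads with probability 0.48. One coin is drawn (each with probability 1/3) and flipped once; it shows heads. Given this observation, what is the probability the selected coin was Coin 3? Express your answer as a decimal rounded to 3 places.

Posterior probability ≈ 0.345

P(heads|C1) = 0.68; P(heads|C2) = 0.23; P(heads|C3) = 0.48.
Prior × likelihood for each source: 0.333333·0.68=0.2267, 0.333333·0.23=0.07667, 0.333333·0.48=0.1600. Summing gives P(heads) = 0.46333.
P(Coin 3 | heads) = 0.1600 / 0.46333 = 0.345.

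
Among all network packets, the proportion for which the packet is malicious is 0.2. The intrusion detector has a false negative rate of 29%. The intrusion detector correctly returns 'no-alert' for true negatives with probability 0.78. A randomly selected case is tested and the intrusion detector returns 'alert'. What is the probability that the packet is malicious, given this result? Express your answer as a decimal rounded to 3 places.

Let H be the event that the packet is malicious. P(H) = 0.2, so P(¬H) = 0.8. With E the 'alert' result, P(E|H) = 0.71 and P(E|¬H) = 0.22.
P(E) = 0.71·0.2 + 0.22·0.8 = 0.14200 + 0.17600 = 0.31800.
By Bayes' theorem, P(H|E) = 0.14200 / 0.31800 = 0.447.

P(H | E) ≈ 0.447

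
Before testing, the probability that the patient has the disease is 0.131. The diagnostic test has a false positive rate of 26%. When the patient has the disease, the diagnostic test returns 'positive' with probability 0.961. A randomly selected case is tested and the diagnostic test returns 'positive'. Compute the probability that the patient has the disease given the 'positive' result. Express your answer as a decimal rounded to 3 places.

P(H | E) ≈ 0.358

Let H be the event that the patient has the disease. P(H) = 0.131, so P(¬H) = 0.869. With E the 'positive' result, P(E|H) = 0.961 and P(E|¬H) = 0.26.
P(E) = 0.961·0.131 + 0.26·0.869 = 0.12589 + 0.22594 = 0.35183.
By Bayes' theorem, P(H|E) = 0.12589 / 0.35183 = 0.358.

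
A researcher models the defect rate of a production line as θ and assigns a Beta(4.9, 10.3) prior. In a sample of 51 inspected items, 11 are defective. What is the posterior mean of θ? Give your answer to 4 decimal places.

Observing 11 successes and 40 failures updates Beta(4.9, 10.3) by adding the success and failure counts to the two shape parameters: α = 4.9+11 = 15.9, β = 10.3+40 = 50.3.
Posterior mean = α/(α+β) = 15.9/66.2 = 0.2402.

Posterior mean ≈ 0.2402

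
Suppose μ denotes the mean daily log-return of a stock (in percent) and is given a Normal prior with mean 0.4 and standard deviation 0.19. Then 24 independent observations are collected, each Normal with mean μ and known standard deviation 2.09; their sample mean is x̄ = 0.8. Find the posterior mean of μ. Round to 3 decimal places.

Posterior mean ≈ 0.466

Prior precision 1/τ₀² = 1/0.19² = 27.7008; data precision n/σ² = 24/2.09² = 5.49438.
Posterior precision = 27.7008 + 5.49438 = 33.1952.
Posterior mean = (27.7008·0.4 + 5.49438·0.8) / 33.1952 = 0.466.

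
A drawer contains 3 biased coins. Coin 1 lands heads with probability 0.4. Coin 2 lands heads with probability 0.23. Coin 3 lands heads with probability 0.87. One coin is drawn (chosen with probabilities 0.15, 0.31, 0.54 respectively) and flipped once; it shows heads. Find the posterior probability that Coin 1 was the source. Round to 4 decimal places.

Posterior probability ≈ 0.0998

Tabulate prior·likelihood by source: [1] prior 0.15, lik 0.4, product 0.06000; [2] prior 0.31, lik 0.23, product 0.07130; [3] prior 0.54, lik 0.87, product 0.4698.
Normalizing constant = 0.60110; the posterior for Coin 1 is its product over the sum, 0.06000/0.60110 = 0.0998.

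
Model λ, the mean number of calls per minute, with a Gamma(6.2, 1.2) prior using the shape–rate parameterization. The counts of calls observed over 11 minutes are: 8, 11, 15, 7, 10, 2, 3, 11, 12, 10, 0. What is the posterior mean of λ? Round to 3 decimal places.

The Poisson likelihood adds the total count to the shape and the number of exposure periods to the rate. Here ∑xᵢ = 89 and n = 11, so shape 6.2→95.2 and rate 1.2→12.2.
Posterior mean = shape/rate = 95.2/12.2 = 7.803.

Posterior mean ≈ 7.803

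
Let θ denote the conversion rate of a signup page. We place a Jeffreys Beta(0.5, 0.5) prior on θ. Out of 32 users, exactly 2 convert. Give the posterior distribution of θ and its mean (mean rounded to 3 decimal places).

Observing 2 successes and 30 failures updates Beta(0.5, 0.5) by adding the success and failure counts to the two shape parameters: α = 0.5+2 = 2.5, β = 0.5+30 = 30.5.
Posterior mean = α/(α+β) = 2.5/33 = 0.076.

Posterior: Beta(2.5, 30.5); mean ≈ 0.076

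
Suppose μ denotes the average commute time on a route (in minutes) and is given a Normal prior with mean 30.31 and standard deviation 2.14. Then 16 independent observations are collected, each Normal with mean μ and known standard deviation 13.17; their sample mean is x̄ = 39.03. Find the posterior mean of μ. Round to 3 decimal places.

Posterior mean ≈ 32.900

With known σ, the Normal prior is conjugate. Weight on the data is w = (n/σ²)/(n/σ² + 1/τ₀²) = 0.0922462/(0.0922462+0.218360) = 0.29699.
Posterior mean = w·x̄ + (1−w)·μ₀ = 0.29699·39.03 + 0.70301·30.31 = 32.900.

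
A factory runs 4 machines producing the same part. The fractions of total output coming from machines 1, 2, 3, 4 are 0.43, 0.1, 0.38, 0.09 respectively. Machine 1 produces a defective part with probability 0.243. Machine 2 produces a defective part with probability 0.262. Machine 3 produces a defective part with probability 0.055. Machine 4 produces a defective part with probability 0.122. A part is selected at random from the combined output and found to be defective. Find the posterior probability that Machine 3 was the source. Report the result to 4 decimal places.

Posterior probability ≈ 0.1286

P(defective|M1) = 0.243; P(defective|M2) = 0.262; P(defective|M3) = 0.055; P(defective|M4) = 0.122.
Prior × likelihood for each source: 0.43·0.243=0.1045, 0.1·0.262=0.02620, 0.38·0.055=0.02090, 0.09·0.122=0.01098. Summing gives P(defective) = 0.16257.
P(Machine 3 | defective) = 0.02090 / 0.16257 = 0.1286.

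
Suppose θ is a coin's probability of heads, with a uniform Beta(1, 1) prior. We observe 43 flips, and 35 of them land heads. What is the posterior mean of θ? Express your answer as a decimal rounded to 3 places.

The binomial likelihood is conjugate to the Beta prior: with 35 successes and 8 failures, the posterior is Beta(1+35, 1+8) = Beta(36, 9).
Posterior mean = α/(α+β) = 36/45 = 0.800.

Posterior mean ≈ 0.800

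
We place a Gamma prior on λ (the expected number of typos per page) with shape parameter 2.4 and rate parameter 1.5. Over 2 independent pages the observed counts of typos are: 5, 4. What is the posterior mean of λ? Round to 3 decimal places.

Total count ∑xᵢ = 9 over n = 2 pages.
Gamma is conjugate to the Poisson likelihood: posterior is Gamma(shape = 2.4+9 = 11.4, rate = 1.5+2 = 3.5).
Posterior mean = shape/rate = 11.4/3.5 = 3.257.

Posterior mean ≈ 3.257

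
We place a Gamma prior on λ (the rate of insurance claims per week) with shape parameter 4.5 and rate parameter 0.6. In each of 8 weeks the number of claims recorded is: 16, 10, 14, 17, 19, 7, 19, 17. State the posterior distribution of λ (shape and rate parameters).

Posterior: Gamma(shape=123.5, rate=8.6)

The Poisson likelihood adds the total count to the shape and the number of exposure periods to the rate. Here ∑xᵢ = 119 and n = 8, so shape 4.5→123.5 and rate 0.6→8.6.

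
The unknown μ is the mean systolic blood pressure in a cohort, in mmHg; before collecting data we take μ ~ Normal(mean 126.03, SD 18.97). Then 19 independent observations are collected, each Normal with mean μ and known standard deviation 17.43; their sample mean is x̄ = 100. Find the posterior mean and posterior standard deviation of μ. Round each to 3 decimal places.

Posterior mean ≈ 101.107; posterior SD ≈ 3.913

With known σ, the Normal prior is conjugate. Weight on the data is w = (n/σ²)/(n/σ² + 1/τ₀²) = 0.0625401/(0.0625401+0.00277885) = 0.95746.
Posterior mean = w·x̄ + (1−w)·μ₀ = 0.95746·100 + 0.042543·126.03 = 101.107. Posterior variance = 1/(0.0625401+0.00277885) = 15.3095, so SD = 3.913.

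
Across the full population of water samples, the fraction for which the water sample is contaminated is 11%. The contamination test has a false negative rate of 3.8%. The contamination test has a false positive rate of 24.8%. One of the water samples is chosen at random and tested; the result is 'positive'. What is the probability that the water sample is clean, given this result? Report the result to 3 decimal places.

Write H for 'the water sample is contaminated'. Prior odds H:¬H = 0.11/0.89 = 0.12360. For the 'positive' outcome, the likelihood ratio is 0.962/0.248 = 3.8790.
Posterior odds = 0.12360 × 3.8790 = 0.47943, so P(H|E) = 0.47943/(1+0.47943) = 0.324. Then P(¬H|E) = 1 − 0.324 = 0.676.

P(¬H | E) ≈ 0.676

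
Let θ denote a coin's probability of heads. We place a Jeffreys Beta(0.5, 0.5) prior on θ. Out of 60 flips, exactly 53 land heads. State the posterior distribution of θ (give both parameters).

The binomial likelihood is conjugate to the Beta prior: with 53 successes and 7 failures, the posterior is Beta(0.5+53, 0.5+7) = Beta(53.5, 7.5).

Posterior: Beta(53.5, 7.5)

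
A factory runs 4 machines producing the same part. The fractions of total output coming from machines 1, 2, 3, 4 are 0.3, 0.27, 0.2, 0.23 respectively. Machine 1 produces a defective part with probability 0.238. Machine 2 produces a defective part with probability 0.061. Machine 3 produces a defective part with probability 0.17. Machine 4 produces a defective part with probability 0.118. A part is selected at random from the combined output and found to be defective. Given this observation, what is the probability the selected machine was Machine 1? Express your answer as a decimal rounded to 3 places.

Posterior probability ≈ 0.479

P(defective|M1) = 0.238; P(defective|M2) = 0.061; P(defective|M3) = 0.17; P(defective|M4) = 0.118.
Prior × likelihood for each source: 0.3·0.238=0.07140, 0.27·0.061=0.01647, 0.2·0.17=0.03400, 0.23·0.118=0.02714. Summing gives P(defective) = 0.14901.
P(Machine 1 | defective) = 0.07140 / 0.14901 = 0.479.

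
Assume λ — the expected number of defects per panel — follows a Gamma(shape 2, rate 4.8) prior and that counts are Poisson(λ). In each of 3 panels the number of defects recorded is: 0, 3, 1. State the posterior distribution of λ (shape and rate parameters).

The Poisson likelihood adds the total count to the shape and the number of exposure periods to the rate. Here ∑xᵢ = 4 and n = 3, so shape 2→6 and rate 4.8→7.8.

Posterior: Gamma(shape=6, rate=7.8)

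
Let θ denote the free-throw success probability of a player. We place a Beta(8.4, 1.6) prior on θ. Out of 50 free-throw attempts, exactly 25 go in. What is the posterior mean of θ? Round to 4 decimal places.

Posterior mean ≈ 0.5567

Observing 25 successes and 25 failures updates Beta(8.4, 1.6) by adding the success and failure counts to the two shape parameters: α = 8.4+25 = 33.4, β = 1.6+25 = 26.6.
Posterior mean = α/(α+β) = 33.4/60 = 0.5567.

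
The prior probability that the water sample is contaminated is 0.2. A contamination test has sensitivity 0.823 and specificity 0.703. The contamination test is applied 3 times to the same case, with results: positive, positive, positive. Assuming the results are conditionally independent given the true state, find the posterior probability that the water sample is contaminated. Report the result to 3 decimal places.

With H the event that the water sample is contaminated, the joint likelihood of the observed sequence is P(data|H) = 0.823·0.823·0.823 = 0.55744 and P(data|¬H) = 0.297·0.297·0.297 = 0.026198.
Bayes: P(H|data) = 0.2·0.55744 / (0.2·0.55744 + 0.8·0.026198) = 0.11149/0.13245 = 0.8418.

Posterior P(H) ≈ 0.842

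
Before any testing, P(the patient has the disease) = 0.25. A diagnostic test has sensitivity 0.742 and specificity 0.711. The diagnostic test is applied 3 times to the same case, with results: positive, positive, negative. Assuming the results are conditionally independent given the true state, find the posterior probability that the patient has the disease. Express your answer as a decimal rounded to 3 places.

With H the event that the patient has the disease, the joint likelihood of the observed sequence is P(data|H) = 0.742·0.742·0.258 = 0.14205 and P(data|¬H) = 0.289·0.289·0.711 = 0.059383.
Bayes: P(H|data) = 0.25·0.14205 / (0.25·0.14205 + 0.75·0.059383) = 0.035511/0.080049 = 0.4436.

Posterior P(H) ≈ 0.444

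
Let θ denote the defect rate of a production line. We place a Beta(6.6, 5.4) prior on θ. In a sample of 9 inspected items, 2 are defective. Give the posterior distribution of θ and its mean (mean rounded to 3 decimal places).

Posterior: Beta(8.6, 12.4); mean ≈ 0.410

Observing 2 successes and 7 failures updates Beta(6.6, 5.4) by adding the success and failure counts to the two shape parameters: α = 6.6+2 = 8.6, β = 5.4+7 = 12.4.
E[θ | data] = 8.6/(8.6+12.4) = 0.410.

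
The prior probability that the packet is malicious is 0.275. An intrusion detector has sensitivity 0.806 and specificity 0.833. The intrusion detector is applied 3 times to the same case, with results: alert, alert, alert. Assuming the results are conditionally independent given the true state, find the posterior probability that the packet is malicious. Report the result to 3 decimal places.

Let H be the event that the packet is malicious; start with P(H) = 0.275. P('alert'|H) = 0.806, P('alert'|¬H) = 0.167.
Update on result 1 ('alert'): P(H) ← 0.806·0.2750 / (0.806·0.2750 + 0.167·0.7250) = 0.22165/0.34273 = 0.6467.
Update on result 2 ('alert'): P(H) ← 0.806·0.6467 / (0.806·0.6467 + 0.167·0.3533) = 0.52126/0.58026 = 0.8983.
Update on result 3 ('alert'): P(H) ← 0.806·0.8983 / (0.806·0.8983 + 0.167·0.1017) = 0.72405/0.74103 = 0.9771.

Posterior P(H) ≈ 0.977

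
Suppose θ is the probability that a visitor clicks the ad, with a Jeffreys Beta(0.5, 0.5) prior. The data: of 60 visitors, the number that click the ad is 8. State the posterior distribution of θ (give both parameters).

Observing 8 successes and 52 failures updates Beta(0.5, 0.5) by adding the success and failure counts to the two shape parameters: α = 0.5+8 = 8.5, β = 0.5+52 = 52.5.

Posterior: Beta(8.5, 52.5)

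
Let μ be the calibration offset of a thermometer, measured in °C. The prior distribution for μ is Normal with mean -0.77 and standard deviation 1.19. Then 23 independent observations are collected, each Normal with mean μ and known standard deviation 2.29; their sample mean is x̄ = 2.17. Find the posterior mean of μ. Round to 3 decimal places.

Prior precision 1/τ₀² = 1/1.19² = 0.706165; data precision n/σ² = 23/2.29² = 4.38588.
Posterior precision = 0.706165 + 4.38588 = 5.09205.
Posterior mean = (0.706165·-0.77 + 4.38588·2.17) / 5.09205 = 1.762.

Posterior mean ≈ 1.762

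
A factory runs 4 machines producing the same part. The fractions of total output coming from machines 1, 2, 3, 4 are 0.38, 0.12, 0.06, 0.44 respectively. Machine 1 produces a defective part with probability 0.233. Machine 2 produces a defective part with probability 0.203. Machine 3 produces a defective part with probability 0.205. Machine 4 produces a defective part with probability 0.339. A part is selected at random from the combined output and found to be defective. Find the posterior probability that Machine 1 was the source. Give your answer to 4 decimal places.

Posterior probability ≈ 0.3227

Tabulate prior·likelihood by source: [1] prior 0.38, lik 0.233, product 0.08854; [2] prior 0.12, lik 0.203, product 0.02436; [3] prior 0.06, lik 0.205, product 0.01230; [4] prior 0.44, lik 0.339, product 0.1492.
Normalizing constant = 0.27436; the posterior for Machine 1 is its product over the sum, 0.08854/0.27436 = 0.3227.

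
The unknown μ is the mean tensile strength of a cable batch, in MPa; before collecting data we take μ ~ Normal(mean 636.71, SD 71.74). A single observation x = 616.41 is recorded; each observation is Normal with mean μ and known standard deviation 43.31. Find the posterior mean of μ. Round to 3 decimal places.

Posterior mean ≈ 621.832

Prior precision 1/τ₀² = 1/71.74² = 0.00019430; data precision n/σ² = 1/43.31² = 0.00053312.
Posterior precision = 0.00019430 + 0.00053312 = 0.00072742.
Posterior mean = (0.00019430·636.71 + 0.00053312·616.41) / 0.00072742 = 621.832.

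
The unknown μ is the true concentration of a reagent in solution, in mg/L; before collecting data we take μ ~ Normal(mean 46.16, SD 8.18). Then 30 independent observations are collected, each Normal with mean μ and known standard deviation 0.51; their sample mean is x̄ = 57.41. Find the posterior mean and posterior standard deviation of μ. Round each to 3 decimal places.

Posterior mean ≈ 57.409; posterior SD ≈ 0.093

Prior precision 1/τ₀² = 1/8.18² = 0.0149449; data precision n/σ² = 30/0.51² = 115.340.
Posterior precision = 0.0149449 + 115.340 = 115.355, giving posterior SD = 1/√115.355 = 0.093.
Posterior mean = (0.0149449·46.16 + 115.340·57.41) / 115.355 = 57.409.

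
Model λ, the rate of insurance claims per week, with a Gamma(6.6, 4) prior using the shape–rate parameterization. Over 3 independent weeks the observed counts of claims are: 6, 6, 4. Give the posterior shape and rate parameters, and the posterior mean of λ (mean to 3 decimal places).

Total count ∑xᵢ = 16 over n = 3 weeks.
Gamma is conjugate to the Poisson likelihood: posterior is Gamma(shape = 6.6+16 = 22.6, rate = 4+3 = 7).
Posterior mean = shape/rate = 22.6/7 = 3.229.

Posterior: Gamma(shape=22.6, rate=7); mean ≈ 3.229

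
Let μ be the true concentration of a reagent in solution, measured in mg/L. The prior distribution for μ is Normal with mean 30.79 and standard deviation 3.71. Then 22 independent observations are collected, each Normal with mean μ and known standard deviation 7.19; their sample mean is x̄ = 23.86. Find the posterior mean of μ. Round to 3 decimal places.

With known σ, the Normal prior is conjugate. Weight on the data is w = (n/σ²)/(n/σ² + 1/τ₀²) = 0.425564/(0.425564+0.0726528) = 0.85417.
Posterior mean = w·x̄ + (1−w)·μ₀ = 0.85417·23.86 + 0.14583·30.79 = 24.871.

Posterior mean ≈ 24.871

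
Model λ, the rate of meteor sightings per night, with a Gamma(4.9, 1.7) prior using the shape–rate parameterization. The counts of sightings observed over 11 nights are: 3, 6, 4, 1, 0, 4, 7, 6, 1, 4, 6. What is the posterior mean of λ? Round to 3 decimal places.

Posterior mean ≈ 3.693

The Poisson likelihood adds the total count to the shape and the number of exposure periods to the rate. Here ∑xᵢ = 42 and n = 11, so shape 4.9→46.9 and rate 1.7→12.7.
Posterior mean = shape/rate = 46.9/12.7 = 3.693.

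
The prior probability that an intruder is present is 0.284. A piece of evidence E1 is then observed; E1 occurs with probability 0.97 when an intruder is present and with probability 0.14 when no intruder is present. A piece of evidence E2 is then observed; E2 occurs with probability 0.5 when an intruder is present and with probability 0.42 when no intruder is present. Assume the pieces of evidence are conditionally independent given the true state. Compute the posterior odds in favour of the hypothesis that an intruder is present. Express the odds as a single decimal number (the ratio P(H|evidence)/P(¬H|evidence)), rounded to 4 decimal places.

Prior odds = 0.284/(1−0.284) = 0.39665.
Likelihood ratio for E1 = 0.97/0.14 = 6.9286.
Likelihood ratio for E2 = 0.5/0.42 = 1.1905.
Posterior odds = prior odds × LR₁ × LR₂ = 3.2717.

Posterior odds ≈ 3.2717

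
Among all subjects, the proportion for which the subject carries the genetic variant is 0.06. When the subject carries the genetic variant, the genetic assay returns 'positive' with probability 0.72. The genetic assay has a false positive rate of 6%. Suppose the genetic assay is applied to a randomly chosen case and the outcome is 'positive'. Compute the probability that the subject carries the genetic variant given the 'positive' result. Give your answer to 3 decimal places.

P(H | E) ≈ 0.434

Let H be the event that the subject carries the genetic variant. P(H) = 0.06, so P(¬H) = 0.94. With E the 'positive' result, P(E|H) = 0.72 and P(E|¬H) = 0.06.
P(E) = 0.72·0.06 + 0.06·0.94 = 0.043200 + 0.056400 = 0.099600.
By Bayes' theorem, P(H|E) = 0.043200 / 0.099600 = 0.434.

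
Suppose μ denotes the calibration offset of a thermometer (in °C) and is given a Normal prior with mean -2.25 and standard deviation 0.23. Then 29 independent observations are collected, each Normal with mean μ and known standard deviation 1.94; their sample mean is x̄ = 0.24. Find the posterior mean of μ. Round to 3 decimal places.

With known σ, the Normal prior is conjugate. Weight on the data is w = (n/σ²)/(n/σ² + 1/τ₀²) = 7.70539/(7.70539+18.9036) = 0.28958.
Posterior mean = w·x̄ + (1−w)·μ₀ = 0.28958·0.24 + 0.71042·-2.25 = -1.529.

Posterior mean ≈ -1.529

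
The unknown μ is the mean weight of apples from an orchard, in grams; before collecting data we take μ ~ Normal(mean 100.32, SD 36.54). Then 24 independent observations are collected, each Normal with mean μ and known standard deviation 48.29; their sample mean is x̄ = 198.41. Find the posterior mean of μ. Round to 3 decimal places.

Posterior mean ≈ 191.756

With known σ, the Normal prior is conjugate. Weight on the data is w = (n/σ²)/(n/σ² + 1/τ₀²) = 0.0102919/(0.0102919+0.00074897) = 0.93216.
Posterior mean = w·x̄ + (1−w)·μ₀ = 0.93216·198.41 + 0.067836·100.32 = 191.756.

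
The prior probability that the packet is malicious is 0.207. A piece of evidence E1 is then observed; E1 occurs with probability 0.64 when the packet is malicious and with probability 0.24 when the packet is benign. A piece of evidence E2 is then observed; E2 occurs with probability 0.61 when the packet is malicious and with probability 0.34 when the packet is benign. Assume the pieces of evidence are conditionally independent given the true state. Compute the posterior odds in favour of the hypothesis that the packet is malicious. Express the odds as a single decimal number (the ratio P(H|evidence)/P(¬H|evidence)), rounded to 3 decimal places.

Prior odds = 0.207/(1−0.207) = 0.26103.
Likelihood ratio for E1 = 0.64/0.24 = 2.6667.
Likelihood ratio for E2 = 0.61/0.34 = 1.7941.
Posterior odds = prior odds × LR₁ × LR₂ = 1.2489.

Posterior odds ≈ 1.249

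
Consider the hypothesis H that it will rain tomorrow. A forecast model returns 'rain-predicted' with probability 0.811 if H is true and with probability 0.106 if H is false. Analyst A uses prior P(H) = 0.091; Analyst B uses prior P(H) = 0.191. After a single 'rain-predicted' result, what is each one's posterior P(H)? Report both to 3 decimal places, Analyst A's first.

Analyst A: 0.434; Analyst B: 0.644

P('+'|H) = 0.811, P('+'|¬H) = 0.106.
Analyst A: numerator 0.811·0.091 = 0.073801; evidence = 0.073801+0.106·0.909 = 0.17016; posterior = 0.434.
Analyst B: numerator 0.811·0.191 = 0.15490; evidence = 0.15490+0.106·0.809 = 0.24066; posterior = 0.644.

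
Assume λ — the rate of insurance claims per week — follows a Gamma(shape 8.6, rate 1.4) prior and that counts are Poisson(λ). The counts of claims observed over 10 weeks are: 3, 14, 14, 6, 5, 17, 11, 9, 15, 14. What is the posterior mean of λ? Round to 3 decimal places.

Posterior mean ≈ 10.228

The Poisson likelihood adds the total count to the shape and the number of exposure periods to the rate. Here ∑xᵢ = 108 and n = 10, so shape 8.6→116.6 and rate 1.4→11.4.
E[λ | data] = 116.6/11.4 = 10.228.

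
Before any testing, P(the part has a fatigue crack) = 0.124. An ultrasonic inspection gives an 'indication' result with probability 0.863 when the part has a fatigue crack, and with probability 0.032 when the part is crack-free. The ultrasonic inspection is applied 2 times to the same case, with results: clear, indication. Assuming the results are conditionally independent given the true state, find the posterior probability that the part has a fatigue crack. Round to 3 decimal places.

With H the event that the part has a fatigue crack, the joint likelihood of the observed sequence is P(data|H) = 0.137·0.863 = 0.11823 and P(data|¬H) = 0.968·0.032 = 0.030976.
Bayes: P(H|data) = 0.124·0.11823 / (0.124·0.11823 + 0.876·0.030976) = 0.014661/0.041796 = 0.3508.

Posterior P(H) ≈ 0.351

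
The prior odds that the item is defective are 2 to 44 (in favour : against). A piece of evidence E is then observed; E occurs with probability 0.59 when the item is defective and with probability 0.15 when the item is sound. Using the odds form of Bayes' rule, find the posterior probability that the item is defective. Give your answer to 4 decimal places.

Prior odds = 2/44 = 0.045455. In log-odds, ln(0.045455) = -3.0910.
Add log likelihood ratio: ln(3.9333) = 1.3695.
Posterior log-odds = -1.7216, so posterior odds = exp(-1.7216) = 0.17879. Converting, P(H|E) = 0.17879/1.1788 = 0.1517.

Posterior probability ≈ 0.1517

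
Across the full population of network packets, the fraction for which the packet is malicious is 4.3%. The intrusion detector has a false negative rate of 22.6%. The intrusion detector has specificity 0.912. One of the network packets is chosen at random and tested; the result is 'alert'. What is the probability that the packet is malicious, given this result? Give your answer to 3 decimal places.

P(H | E) ≈ 0.283

Write H for 'the packet is malicious'. Prior odds H:¬H = 0.043/0.957 = 0.044932. For the 'alert' outcome, the likelihood ratio is 0.774/0.088 = 8.7955.
Posterior odds = 0.044932 × 8.7955 = 0.39520, so P(H|E) = 0.39520/(1+0.39520) = 0.283.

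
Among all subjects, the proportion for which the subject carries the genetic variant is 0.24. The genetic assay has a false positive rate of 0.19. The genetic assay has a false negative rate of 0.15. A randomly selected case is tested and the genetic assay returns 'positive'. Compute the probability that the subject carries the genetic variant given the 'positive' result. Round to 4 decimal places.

Let H be the event that the subject carries the genetic variant. P(H) = 0.24, so P(¬H) = 0.76. With E the 'positive' result, P(E|H) = 0.85 and P(E|¬H) = 0.19.
P(E) = 0.85·0.24 + 0.19·0.76 = 0.20400 + 0.14440 = 0.34840.
By Bayes' theorem, P(H|E) = 0.20400 / 0.34840 = 0.5855.

P(H | E) ≈ 0.5855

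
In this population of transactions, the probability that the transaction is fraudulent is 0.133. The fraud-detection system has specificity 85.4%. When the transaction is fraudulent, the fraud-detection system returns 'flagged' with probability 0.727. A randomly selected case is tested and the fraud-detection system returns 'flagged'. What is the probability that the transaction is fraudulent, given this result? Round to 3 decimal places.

Let H be the event that the transaction is fraudulent. P(H) = 0.133, so P(¬H) = 0.867. With E the 'flagged' result, P(E|H) = 0.727 and P(E|¬H) = 0.146.
P(E) = 0.727·0.133 + 0.146·0.867 = 0.096691 + 0.12658 = 0.22327.
By Bayes' theorem, P(H|E) = 0.096691 / 0.22327 = 0.433.

P(H | E) ≈ 0.433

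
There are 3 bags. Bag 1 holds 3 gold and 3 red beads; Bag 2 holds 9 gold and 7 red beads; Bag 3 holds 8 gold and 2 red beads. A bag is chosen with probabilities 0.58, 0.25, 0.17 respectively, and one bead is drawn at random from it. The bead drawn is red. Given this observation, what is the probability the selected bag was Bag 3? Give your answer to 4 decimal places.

P(red|Bag 1) = 0.5; P(red|Bag 2) = 0.4375; P(red|Bag 3) = 0.2.
Prior × likelihood for each source: 0.58·0.5=0.2900, 0.25·0.4375=0.1094, 0.17·0.2=0.03400. Summing gives P(red) = 0.43337.
P(Bag 3 | red) = 0.03400 / 0.43337 = 0.0785.

Posterior probability ≈ 0.0785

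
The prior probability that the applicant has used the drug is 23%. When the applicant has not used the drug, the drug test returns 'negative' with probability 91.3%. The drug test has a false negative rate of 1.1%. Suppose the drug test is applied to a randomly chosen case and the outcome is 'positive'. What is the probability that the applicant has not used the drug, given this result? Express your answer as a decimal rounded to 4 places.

P(¬H | E) ≈ 0.2275

Write H for 'the applicant has used the drug'. Prior odds H:¬H = 0.23/0.77 = 0.29870. For the 'positive' outcome, the likelihood ratio is 0.989/0.087 = 11.368.
Posterior odds = 0.29870 × 11.368 = 3.3956, so P(H|E) = 3.3956/(1+3.3956) = 0.7725. Then P(¬H|E) = 1 − 0.7725 = 0.2275.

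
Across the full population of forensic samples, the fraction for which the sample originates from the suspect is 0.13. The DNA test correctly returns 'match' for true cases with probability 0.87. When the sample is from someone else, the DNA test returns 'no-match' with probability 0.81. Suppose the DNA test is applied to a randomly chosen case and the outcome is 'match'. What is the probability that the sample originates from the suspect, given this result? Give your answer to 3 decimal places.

Let H be the event that the sample originates from the suspect. P(H) = 0.13, so P(¬H) = 0.87. With E the 'match' result, P(E|H) = 0.87 and P(E|¬H) = 0.19.
P(E) = 0.87·0.13 + 0.19·0.87 = 0.11310 + 0.16530 = 0.27840.
By Bayes' theorem, P(H|E) = 0.11310 / 0.27840 = 0.406.

P(H | E) ≈ 0.406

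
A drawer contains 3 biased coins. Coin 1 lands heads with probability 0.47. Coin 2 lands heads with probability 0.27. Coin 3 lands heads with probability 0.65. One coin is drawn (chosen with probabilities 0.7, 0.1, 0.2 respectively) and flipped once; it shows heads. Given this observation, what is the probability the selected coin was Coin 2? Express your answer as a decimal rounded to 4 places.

Tabulate prior·likelihood by source: [1] prior 0.7, lik 0.47, product 0.3290; [2] prior 0.1, lik 0.27, product 0.02700; [3] prior 0.2, lik 0.65, product 0.1300.
Normalizing constant = 0.48600; the posterior for Coin 2 is its product over the sum, 0.02700/0.48600 = 0.0556.

Posterior probability ≈ 0.0556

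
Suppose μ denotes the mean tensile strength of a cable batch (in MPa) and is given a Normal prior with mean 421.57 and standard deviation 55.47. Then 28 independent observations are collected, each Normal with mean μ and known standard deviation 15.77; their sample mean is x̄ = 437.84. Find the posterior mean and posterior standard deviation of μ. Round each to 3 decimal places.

With known σ, the Normal prior is conjugate. Weight on the data is w = (n/σ²)/(n/σ² + 1/τ₀²) = 0.112589/(0.112589+0.00032500) = 0.99712.
Posterior mean = w·x̄ + (1−w)·μ₀ = 0.99712·437.84 + 0.0028783·421.57 = 437.793. Posterior variance = 1/(0.112589+0.00032500) = 8.85632, so SD = 2.976.

Posterior mean ≈ 437.793; posterior SD ≈ 2.976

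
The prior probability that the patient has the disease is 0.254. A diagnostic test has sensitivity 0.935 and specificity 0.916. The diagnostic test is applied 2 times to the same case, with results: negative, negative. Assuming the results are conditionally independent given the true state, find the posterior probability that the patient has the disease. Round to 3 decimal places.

With H the event that the patient has the disease, the joint likelihood of the observed sequence is P(data|H) = 0.065·0.065 = 0.0042250 and P(data|¬H) = 0.916·0.916 = 0.83906.
Bayes: P(H|data) = 0.254·0.0042250 / (0.254·0.0042250 + 0.746·0.83906) = 0.0010732/0.62701 = 0.0017.

Posterior P(H) ≈ 0.002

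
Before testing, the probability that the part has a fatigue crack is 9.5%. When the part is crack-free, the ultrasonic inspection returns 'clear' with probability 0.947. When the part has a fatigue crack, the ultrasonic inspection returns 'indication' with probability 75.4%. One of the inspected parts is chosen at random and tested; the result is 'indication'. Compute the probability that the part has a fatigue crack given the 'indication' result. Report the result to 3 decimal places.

Write H for 'the part has a fatigue crack'. Prior odds H:¬H = 0.095/0.905 = 0.10497. For the 'indication' outcome, the likelihood ratio is 0.754/0.053 = 14.226.
Posterior odds = 0.10497 × 14.226 = 1.4934, so P(H|E) = 1.4934/(1+1.4934) = 0.599.

P(H | E) ≈ 0.599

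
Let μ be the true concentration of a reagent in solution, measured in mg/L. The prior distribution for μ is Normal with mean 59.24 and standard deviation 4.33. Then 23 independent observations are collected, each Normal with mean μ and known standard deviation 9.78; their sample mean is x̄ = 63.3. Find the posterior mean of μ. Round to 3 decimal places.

With known σ, the Normal prior is conjugate. Weight on the data is w = (n/σ²)/(n/σ² + 1/τ₀²) = 0.240464/(0.240464+0.0533365) = 0.81846.
Posterior mean = w·x̄ + (1−w)·μ₀ = 0.81846·63.3 + 0.18154·59.24 = 62.563.

Posterior mean ≈ 62.563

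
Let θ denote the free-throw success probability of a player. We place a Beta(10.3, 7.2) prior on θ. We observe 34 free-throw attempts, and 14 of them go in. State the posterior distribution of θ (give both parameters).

Observing 14 successes and 20 failures updates Beta(10.3, 7.2) by adding the success and failure counts to the two shape parameters: α = 10.3+14 = 24.3, β = 7.2+20 = 27.2.

Posterior: Beta(24.3, 27.2)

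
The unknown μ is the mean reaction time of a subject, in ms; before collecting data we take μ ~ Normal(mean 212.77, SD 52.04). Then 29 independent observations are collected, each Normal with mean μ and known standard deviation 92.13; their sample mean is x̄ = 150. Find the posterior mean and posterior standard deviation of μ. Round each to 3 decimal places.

With known σ, the Normal prior is conjugate. Weight on the data is w = (n/σ²)/(n/σ² + 1/τ₀²) = 0.00341661/(0.00341661+0.00036925) = 0.90247.
Posterior mean = w·x̄ + (1−w)·μ₀ = 0.90247·150 + 0.097535·212.77 = 156.122. Posterior variance = 1/(0.00341661+0.00036925) = 264.140, so SD = 16.252.

Posterior mean ≈ 156.122; posterior SD ≈ 16.252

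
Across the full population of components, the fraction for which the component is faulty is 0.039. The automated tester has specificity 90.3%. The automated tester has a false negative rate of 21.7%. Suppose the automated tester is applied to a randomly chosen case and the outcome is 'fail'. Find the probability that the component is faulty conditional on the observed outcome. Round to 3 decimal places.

P(H | E) ≈ 0.247

Write H for 'the component is faulty'. Prior odds H:¬H = 0.039/0.961 = 0.040583. For the 'fail' outcome, the likelihood ratio is 0.783/0.097 = 8.0722.
Posterior odds = 0.040583 × 8.0722 = 0.32759, so P(H|E) = 0.32759/(1+0.32759) = 0.247.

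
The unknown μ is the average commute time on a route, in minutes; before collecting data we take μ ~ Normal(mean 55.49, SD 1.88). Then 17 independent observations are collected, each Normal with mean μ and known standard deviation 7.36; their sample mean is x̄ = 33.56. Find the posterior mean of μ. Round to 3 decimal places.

Posterior mean ≈ 43.957

Prior precision 1/τ₀² = 1/1.88² = 0.282933; data precision n/σ² = 17/7.36² = 0.313829.
Posterior precision = 0.282933 + 0.313829 = 0.596763.
Posterior mean = (0.282933·55.49 + 0.313829·33.56) / 0.596763 = 43.957.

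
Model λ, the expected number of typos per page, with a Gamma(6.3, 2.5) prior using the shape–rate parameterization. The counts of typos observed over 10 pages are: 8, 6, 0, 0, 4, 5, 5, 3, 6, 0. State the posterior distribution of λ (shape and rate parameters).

The Poisson likelihood adds the total count to the shape and the number of exposure periods to the rate. Here ∑xᵢ = 37 and n = 10, so shape 6.3→43.3 and rate 2.5→12.5.

Posterior: Gamma(shape=43.3, rate=12.5)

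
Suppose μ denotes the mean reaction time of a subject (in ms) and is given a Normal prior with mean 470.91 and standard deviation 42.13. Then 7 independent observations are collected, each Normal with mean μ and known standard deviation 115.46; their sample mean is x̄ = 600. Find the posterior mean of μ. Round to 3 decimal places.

Posterior mean ≈ 533.183

With known σ, the Normal prior is conjugate. Weight on the data is w = (n/σ²)/(n/σ² + 1/τ₀²) = 0.00052509/(0.00052509+0.00056340) = 0.48240.
Posterior mean = w·x̄ + (1−w)·μ₀ = 0.48240·600 + 0.51760·470.91 = 533.183.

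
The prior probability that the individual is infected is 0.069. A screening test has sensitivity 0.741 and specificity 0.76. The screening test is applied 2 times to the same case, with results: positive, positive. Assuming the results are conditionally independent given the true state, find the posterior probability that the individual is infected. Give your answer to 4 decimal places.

With H the event that the individual is infected, the joint likelihood of the observed sequence is P(data|H) = 0.741·0.741 = 0.54908 and P(data|¬H) = 0.24·0.24 = 0.057600.
Bayes: P(H|data) = 0.069·0.54908 / (0.069·0.54908 + 0.931·0.057600) = 0.037887/0.091512 = 0.4140.

Posterior P(H) ≈ 0.4140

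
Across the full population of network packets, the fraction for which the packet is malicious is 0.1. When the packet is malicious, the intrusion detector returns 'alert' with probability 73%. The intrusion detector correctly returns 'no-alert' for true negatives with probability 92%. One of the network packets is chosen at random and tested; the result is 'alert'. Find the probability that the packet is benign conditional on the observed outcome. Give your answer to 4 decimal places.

P(¬H | E) ≈ 0.4966

Write H for 'the packet is malicious'. Prior odds H:¬H = 0.1/0.9 = 0.11111. For the 'alert' outcome, the likelihood ratio is 0.73/0.08 = 9.1250.
Posterior odds = 0.11111 × 9.1250 = 1.0139, so P(H|E) = 1.0139/(1+1.0139) = 0.5034. Then P(¬H|E) = 1 − 0.5034 = 0.4966.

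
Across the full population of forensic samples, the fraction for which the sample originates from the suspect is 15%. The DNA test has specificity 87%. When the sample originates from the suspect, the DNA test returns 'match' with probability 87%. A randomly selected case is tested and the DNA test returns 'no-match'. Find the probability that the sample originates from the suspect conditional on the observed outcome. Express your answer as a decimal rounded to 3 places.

P(H | E) ≈ 0.026

Let H be the event that the sample originates from the suspect. P(H) = 0.15, so P(¬H) = 0.85. With E the 'no-match' result, P(E|H) = 0.13 and P(E|¬H) = 0.87.
P(E) = 0.13·0.15 + 0.87·0.85 = 0.019500 + 0.73950 = 0.75900.
By Bayes' theorem, P(H|E) = 0.019500 / 0.75900 = 0.026.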